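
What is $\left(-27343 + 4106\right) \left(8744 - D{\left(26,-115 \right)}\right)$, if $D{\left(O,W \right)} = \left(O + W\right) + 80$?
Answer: $-203393461$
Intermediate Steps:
$D{\left(O,W \right)} = 80 + O + W$
$\left(-27343 + 4106\right) \left(8744 - D{\left(26,-115 \right)}\right) = \left(-27343 + 4106\right) \left(8744 - \left(80 + 26 - 115\right)\right) = - 23237 \left(8744 - -9\right) = - 23237 \left(8744 + 9\right) = \left(-23237\right) 8753 = -203393461$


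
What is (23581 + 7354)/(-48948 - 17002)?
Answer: -6187/13190 ≈ -0.46907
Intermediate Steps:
(23581 + 7354)/(-48948 - 17002) = 30935/(-65950) = 30935*(-1/65950) = -6187/13190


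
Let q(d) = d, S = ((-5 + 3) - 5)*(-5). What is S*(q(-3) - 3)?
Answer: -210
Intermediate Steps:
S = 35 (S = (-2 - 5)*(-5) = -7*(-5) = 35)
S*(q(-3) - 3) = 35*(-3 - 3) = 35*(-6) = -210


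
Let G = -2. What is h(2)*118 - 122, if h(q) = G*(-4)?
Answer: 822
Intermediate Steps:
h(q) = 8 (h(q) = -2*(-4) = 8)
h(2)*118 - 122 = 8*118 - 122 = 944 - 122 = 822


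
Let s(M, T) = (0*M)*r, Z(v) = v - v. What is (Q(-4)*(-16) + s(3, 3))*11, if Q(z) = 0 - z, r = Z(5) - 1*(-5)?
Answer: -704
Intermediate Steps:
Z(v) = 0
r = 5 (r = 0 - 1*(-5) = 0 + 5 = 5)
Q(z) = -z
s(M, T) = 0 (s(M, T) = (0*M)*5 = 0*5 = 0)
(Q(-4)*(-16) + s(3, 3))*11 = (-1*(-4)*(-16) + 0)*11 = (4*(-16) + 0)*11 = (-64 + 0)*11 = -64*11 = -704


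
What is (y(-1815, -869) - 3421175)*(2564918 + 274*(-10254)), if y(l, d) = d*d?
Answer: 652314973492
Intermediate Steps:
y(l, d) = d²
(y(-1815, -869) - 3421175)*(2564918 + 274*(-10254)) = ((-869)² - 3421175)*(2564918 + 274*(-10254)) = (755161 - 3421175)*(2564918 - 2809596) = -2666014*(-244678) = 652314973492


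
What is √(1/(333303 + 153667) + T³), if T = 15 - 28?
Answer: I*√520996098150330/486970 ≈ 46.872*I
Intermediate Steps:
T = -13
√(1/(333303 + 153667) + T³) = √(1/(333303 + 153667) + (-13)³) = √(1/486970 - 2197) = √(-1069873089/486970) = I*√520996098150330/486970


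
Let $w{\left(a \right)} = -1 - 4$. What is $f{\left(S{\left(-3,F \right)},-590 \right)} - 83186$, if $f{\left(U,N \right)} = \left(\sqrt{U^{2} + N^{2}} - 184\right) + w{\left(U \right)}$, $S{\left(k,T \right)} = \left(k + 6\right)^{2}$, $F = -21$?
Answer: $-83375 + \sqrt{348181} \approx -82785.0$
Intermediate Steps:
$S{\left(k,T \right)} = \left(6 + k\right)^{2}$
$w{\left(a \right)} = -5$
$f{\left(U,N \right)} = -189 + \sqrt{N^{2} + U^{2}}$ ($f{\left(U,N \right)} = \left(\sqrt{U^{2} + N^{2}} - 184\right) - 5 = \left(\sqrt{N^{2} + U^{2}} - 184\right) - 5 = \left(-184 + \sqrt{N^{2} + U^{2}}\right) - 5 = -189 + \sqrt{N^{2} + U^{2}}$)
$f{\left(S{\left(-3,F \right)},-590 \right)} - 83186 = \left(-189 + \sqrt{\left(-590\right)^{2} + \left(\left(6 - 3\right)^{2}\right)^{2}}\right) - 83186 = \left(-189 + \sqrt{348100 + \left(3^{2}\right)^{2}}\right) - 83186 = \left(-189 + \sqrt{348100 + 9^{2}}\right) - 83186 = \left(-189 + \sqrt{348100 + 81}\right) - 83186 = \left(-189 + \sqrt{348181}\right) - 83186 = -83375 + \sqrt{348181}$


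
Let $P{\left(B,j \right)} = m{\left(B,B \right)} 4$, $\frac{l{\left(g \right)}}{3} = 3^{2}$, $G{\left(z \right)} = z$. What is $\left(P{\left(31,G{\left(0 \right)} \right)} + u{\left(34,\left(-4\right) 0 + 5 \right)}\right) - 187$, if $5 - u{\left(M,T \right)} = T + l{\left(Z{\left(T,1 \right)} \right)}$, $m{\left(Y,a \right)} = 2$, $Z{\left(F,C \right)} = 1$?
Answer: $-206$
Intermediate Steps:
$l{\left(g \right)} = 27$ ($l{\left(g \right)} = 3 \cdot 3^{2} = 3 \cdot 9 = 27$)
$P{\left(B,j \right)} = 8$ ($P{\left(B,j \right)} = 2 \cdot 4 = 8$)
$u{\left(M,T \right)} = -22 - T$ ($u{\left(M,T \right)} = 5 - \left(T + 27\right) = 5 - \left(27 + T\right) = -22 - T$)
$\left(P{\left(31,G{\left(0 \right)} \right)} + u{\left(34,\left(-4\right) 0 + 5 \right)}\right) - 187 = \left(8 - \left(27 + 0\right)\right) - 187 = \left(8 - 27\right) - 187 = -19 - 187 = -206$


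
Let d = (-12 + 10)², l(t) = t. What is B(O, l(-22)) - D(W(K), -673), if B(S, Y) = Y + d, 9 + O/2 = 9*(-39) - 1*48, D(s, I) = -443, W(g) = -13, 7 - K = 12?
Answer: 425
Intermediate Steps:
K = -5 (K = 7 - 1*12 = 7 - 12 = -5)
d = 4 (d = (-2)² = 4)
O = -816 (O = -18 + 2*(9*(-39) - 1*48) = -18 + 2*(-351 - 48) = -18 + 2*(-399) = -18 - 798 = -816)
B(S, Y) = 4 + Y (B(S, Y) = Y + 4 = 4 + Y)
B(O, l(-22)) - D(W(K), -673) = (4 - 22) - 1*(-443) = -18 + 443 = 425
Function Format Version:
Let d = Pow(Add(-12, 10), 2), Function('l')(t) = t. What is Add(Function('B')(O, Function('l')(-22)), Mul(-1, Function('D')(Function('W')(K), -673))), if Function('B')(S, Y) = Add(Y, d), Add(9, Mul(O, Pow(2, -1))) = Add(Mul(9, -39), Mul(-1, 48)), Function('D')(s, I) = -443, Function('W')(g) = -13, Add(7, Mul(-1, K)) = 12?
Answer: 425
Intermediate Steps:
K = -5 (K = Add(7, Mul(-1, 12)) = Add(7, -12) = -5)
d = 4 (d = Pow(-2, 2) = 4)
O = -816 (O = Add(-18, Mul(2, Add(Mul(9, -39), Mul(-1, 48)))) = Add(-18, Mul(2, Add(-351, -48))) = Add(-18, Mul(2, -399)) = Add(-18, -798) = -816)
Function('B')(S, Y) = Add(4, Y) (Function('B')(S, Y) = Add(Y, 4) = Add(4, Y))
Add(Function('B')(O, Function('l')(-22)), Mul(-1, Function('D')(Function('W')(K), -673))) = Add(Add(4, -22), Mul(-1, -443)) = Add(-18, 443) = 425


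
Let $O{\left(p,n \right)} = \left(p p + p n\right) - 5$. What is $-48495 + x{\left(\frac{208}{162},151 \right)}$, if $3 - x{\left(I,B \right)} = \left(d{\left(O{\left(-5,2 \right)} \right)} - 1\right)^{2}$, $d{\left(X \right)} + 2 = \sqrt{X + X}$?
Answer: $-48521 + 12 \sqrt{5} \approx -48494.0$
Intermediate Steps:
$O{\left(p,n \right)} = -5 + p^{2} + n p$ ($O{\left(p,n \right)} = \left(p^{2} + n p\right) - 5 = -5 + p^{2} + n p$)
$d{\left(X \right)} = -2 + \sqrt{2} \sqrt{X}$ ($d{\left(X \right)} = -2 + \sqrt{X + X} = -2 + \sqrt{2 X} = -2 + \sqrt{2} \sqrt{X}$)
$x{\left(I,B \right)} = 3 - \left(-3 + 2 \sqrt{5}\right)^{2}$ ($x{\left(I,B \right)} = 3 - \left(\left(-2 + \sqrt{2} \sqrt{-5 + \left(-5\right)^{2} + 2 \left(-5\right)}\right) - 1\right)^{2} = 3 - \left(\left(-2 + \sqrt{2} \sqrt{-5 + 25 - 10}\right) - 1\right)^{2} = 3 - \left(\left(-2 + \sqrt{2} \sqrt{10}\right) - 1\right)^{2} = 3 - \left(\left(-2 + 2 \sqrt{5}\right) - 1\right)^{2} = 3 - \left(-3 + 2 \sqrt{5}\right)^{2}$)
$-48495 + x{\left(\frac{208}{162},151 \right)} = -48495 - \left(26 - 12 \sqrt{5}\right) = -48521 + 12 \sqrt{5}$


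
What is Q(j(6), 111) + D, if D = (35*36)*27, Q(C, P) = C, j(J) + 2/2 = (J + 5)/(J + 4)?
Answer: 340201/10 ≈ 34020.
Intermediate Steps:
j(J) = -1 + (5 + J)/(4 + J) (j(J) = -1 + (J + 5)/(J + 4) = -1 + (5 + J)/(4 + J))
D = 34020 (D = 1260*27 = 34020)
Q(j(6), 111) + D = 1/(4 + 6) + 34020 = 1/10 + 34020 = 340201/10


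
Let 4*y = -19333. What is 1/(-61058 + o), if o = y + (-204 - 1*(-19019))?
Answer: -4/188305 ≈ -2.1242e-5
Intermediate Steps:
y = -19333/4 (y = (1/4)*(-19333) = -19333/4 ≈ -4833.3)
o = 55927/4 (o = -19333/4 + (-204 - 1*(-19019)) = -19333/4 + (-204 + 19019) = -19333/4 + 18815 = 55927/4 ≈ 13982.)
1/(-61058 + o) = 1/(-61058 + 55927/4) = 1/(-188305/4) = -4/188305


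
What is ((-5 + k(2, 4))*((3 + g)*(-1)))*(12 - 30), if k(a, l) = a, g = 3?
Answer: -324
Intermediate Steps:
((-5 + k(2, 4))*((3 + g)*(-1)))*(12 - 30) = ((-5 + 2)*((3 + 3)*(-1)))*(12 - 30) = -18*(-1)*(-18) = -3*(-6)*(-18) = 18*(-18) = -324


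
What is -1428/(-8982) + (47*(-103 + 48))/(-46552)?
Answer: 1359011/6335304 ≈ 0.21451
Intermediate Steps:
-1428/(-8982) + (47*(-103 + 48))/(-46552) = -1428*(-1/8982) + (47*(-55))*(-1/46552) = 238/1497 - 2585*(-1/46552) = 238/1497 + 235/4232 = 1359011/6335304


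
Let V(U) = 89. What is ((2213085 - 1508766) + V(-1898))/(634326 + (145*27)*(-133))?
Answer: 704408/113631 ≈ 6.1991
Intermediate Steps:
((2213085 - 1508766) + V(-1898))/(634326 + (145*27)*(-133)) = ((2213085 - 1508766) + 89)/(634326 + (145*27)*(-133)) = (704319 + 89)/(634326 + 3915*(-133)) = 704408/(634326 - 520695) = 704408/113631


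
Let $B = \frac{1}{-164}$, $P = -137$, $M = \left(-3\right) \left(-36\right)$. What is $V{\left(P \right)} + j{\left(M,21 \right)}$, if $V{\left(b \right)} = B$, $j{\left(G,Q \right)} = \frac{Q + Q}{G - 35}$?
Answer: $\frac{6815}{11972} \approx 0.56924$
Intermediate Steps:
$M = 108$
$j{\left(G,Q \right)} = \frac{2 Q}{-35 + G}$
$B = - \frac{1}{164} \approx -0.0060976$
$V{\left(b \right)} = - \frac{1}{164}$
$V{\left(P \right)} + j{\left(M,21 \right)} = - \frac{1}{164} + 2 \cdot 21 \frac{1}{-35 + 108} = - \frac{1}{164} + 2 \cdot 21 \cdot \frac{1}{73} = - \frac{1}{164} + \frac{42}{73} = \frac{6815}{11972}$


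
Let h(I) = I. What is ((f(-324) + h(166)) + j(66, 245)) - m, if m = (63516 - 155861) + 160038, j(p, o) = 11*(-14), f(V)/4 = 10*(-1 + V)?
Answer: -80681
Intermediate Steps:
f(V) = -40 + 40*V (f(V) = 4*(10*(-1 + V)) = 4*(-10 + 10*V) = -40 + 40*V)
j(p, o) = -154
m = 67693 (m = -92345 + 160038 = 67693)
((f(-324) + h(166)) + j(66, 245)) - m = (((-40 + 40*(-324)) + 166) - 154) - 1*67693 = (((-40 - 12960) + 166) - 154) - 67693 = ((-13000 + 166) - 154) - 67693 = (-12834 - 154) - 67693 = -12988 - 67693 = -80681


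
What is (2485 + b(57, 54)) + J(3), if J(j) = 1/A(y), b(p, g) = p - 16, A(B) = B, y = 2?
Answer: 5053/2 ≈ 2526.5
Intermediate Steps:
b(p, g) = -16 + p
J(j) = ½ (J(j) = 1/2 = ½)
(2485 + b(57, 54)) + J(3) = (2485 + (-16 + 57)) + ½ = (2485 + 41) + ½ = 2526 + ½ = 5053/2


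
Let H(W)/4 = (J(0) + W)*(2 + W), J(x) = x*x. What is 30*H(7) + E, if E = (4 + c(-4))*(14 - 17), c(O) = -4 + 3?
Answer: 7551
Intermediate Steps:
J(x) = x²
c(O) = -1
H(W) = 4*W*(2 + W) (H(W) = 4*((0² + W)*(2 + W)) = 4*((0 + W)*(2 + W)) = 4*(W*(2 + W)) = 4*W*(2 + W))
E = -9 (E = (4 - 1)*(14 - 17) = 3*(-3) = -9)
30*H(7) + E = 30*(4*7*(2 + 7)) - 9 = 30*(4*7*9) - 9 = 30*252 - 9 = 7560 - 9 = 7551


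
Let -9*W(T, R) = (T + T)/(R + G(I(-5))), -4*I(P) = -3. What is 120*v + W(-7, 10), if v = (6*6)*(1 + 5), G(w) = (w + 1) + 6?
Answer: 16562936/639 ≈ 25920.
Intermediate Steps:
I(P) = ¾ (I(P) = -¼*(-3) = ¾)
G(w) = 7 + w (G(w) = (1 + w) + 6 = 7 + w)
W(T, R) = -2*T/(9*(31/4 + R)) (W(T, R) = -(T + T)/(9*(R + (7 + ¾))) = -2*T/(9*(R + 31/4)) = -2*T/(9*(31/4 + R)))
v = 216 (v = 36*6 = 216)
120*v + W(-7, 10) = 120*216 - 8*(-7)/(279 + 36*10) = 25920 - 8*(-7)/(279 + 360) = 25920 - 8*(-7)/639 = 25920 - 8*(-7)*1/639 = 25920 + 56/639 = 16562936/639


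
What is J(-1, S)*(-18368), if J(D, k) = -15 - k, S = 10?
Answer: 459200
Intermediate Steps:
J(-1, S)*(-18368) = (-15 - 1*10)*(-18368) = (-15 - 10)*(-18368) = -25*(-18368) = 459200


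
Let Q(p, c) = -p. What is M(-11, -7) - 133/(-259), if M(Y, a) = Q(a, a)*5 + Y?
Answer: 907/37 ≈ 24.514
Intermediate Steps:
M(Y, a) = Y - 5*a (M(Y, a) = -a*5 + Y = -5*a + Y = Y - 5*a)
M(-11, -7) - 133/(-259) = (-11 - 5*(-7)) - 133/(-259) = (-11 + 35) - 133*(-1/259) = 24 + 19/37 = 907/37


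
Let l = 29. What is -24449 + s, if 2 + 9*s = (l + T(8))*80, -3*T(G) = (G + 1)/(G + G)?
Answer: -217738/9 ≈ -24193.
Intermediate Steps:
T(G) = -(1 + G)/(6*G) (T(G) = -(G + 1)/(3*(G + G)) = -(1 + G)/(3*(2*G)) = -(1 + G)*1/(2*G)/3 = -(1 + G)/(6*G))
s = 2303/9 (s = -2/9 + ((29 + (⅙)*(-1 - 1*8)/8)*80)/9 = -2/9 + ((29 + (⅙)*(⅛)*(-1 - 8))*80)/9 = -2/9 + ((29 + (⅙)*(⅛)*(-9))*80)/9 = -2/9 + ((29 - 3/16)*80)/9 = -2/9 + ((461/16)*80)/9 = -2/9 + (⅑)*2305 = -2/9 + 2305/9 = 2303/9 ≈ 255.89)
-24449 + s = -24449 + 2303/9 = -217738/9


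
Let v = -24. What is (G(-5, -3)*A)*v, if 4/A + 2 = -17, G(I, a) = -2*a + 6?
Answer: 1152/19 ≈ 60.632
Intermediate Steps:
G(I, a) = 6 - 2*a
A = -4/19 (A = 4/(-2 - 17) = 4/(-19) = 4*(-1/19) = -4/19 ≈ -0.21053)
(G(-5, -3)*A)*v = ((6 - 2*(-3))*(-4/19))*(-24) = ((6 + 6)*(-4/19))*(-24) = (12*(-4/19))*(-24) = -48/19*(-24) = 1152/19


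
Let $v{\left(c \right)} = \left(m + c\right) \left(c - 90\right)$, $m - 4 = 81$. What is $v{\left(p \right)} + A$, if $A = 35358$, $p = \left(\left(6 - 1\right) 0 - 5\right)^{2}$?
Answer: $28208$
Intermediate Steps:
$m = 85$ ($m = 4 + 81 = 85$)
$p = 25$ ($p = \left(5 \cdot 0 - 5\right)^{2} = \left(0 - 5\right)^{2} = \left(-5\right)^{2} = 25$)
$v{\left(c \right)} = \left(-90 + c\right) \left(85 + c\right)$ ($v{\left(c \right)} = \left(85 + c\right) \left(c - 90\right) = \left(85 + c\right) \left(-90 + c\right) = \left(-90 + c\right) \left(85 + c\right)$)
$v{\left(p \right)} + A = \left(-7650 + 25^{2} - 125\right) + 35358 = \left(-7650 + 625 - 125\right) + 35358 = -7150 + 35358 = 28208$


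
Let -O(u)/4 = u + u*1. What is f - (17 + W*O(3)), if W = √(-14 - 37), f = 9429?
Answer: 9412 + 24*I*√51 ≈ 9412.0 + 171.39*I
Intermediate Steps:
O(u) = -8*u (O(u) = -4*(u + u*1) = -4*(u + u) = -8*u)
W = I*√51 (W = √(-51) = I*√51 ≈ 7.1414*I)
f - (17 + W*O(3)) = 9429 - (17 + (I*√51)*(-8*3)) = 9429 - (17 + (I*√51)*(-24)) = 9429 - (17 - 24*I*√51) = 9429 + (-17 + 24*I*√51) = 9412 + 24*I*√51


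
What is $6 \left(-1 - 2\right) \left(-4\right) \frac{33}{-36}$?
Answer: $-66$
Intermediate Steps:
$6 \left(-1 - 2\right) \left(-4\right) \frac{33}{-36} = 6 \left(-3\right) \left(-4\right) 33 \left(- \frac{1}{36}\right) = \left(-18\right) \left(-4\right) \left(- \frac{11}{12}\right) = 72 \left(- \frac{11}{12}\right) = -66$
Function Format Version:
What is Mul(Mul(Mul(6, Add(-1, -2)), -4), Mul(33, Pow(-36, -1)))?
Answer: -66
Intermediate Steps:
Mul(Mul(Mul(6, Add(-1, -2)), -4), Mul(33, Pow(-36, -1))) = Mul(Mul(Mul(6, -3), -4), Mul(33, Rational(-1, 36))) = Mul(Mul(-18, -4), Rational(-11, 12)) = Mul(72, Rational(-11, 12)) = -66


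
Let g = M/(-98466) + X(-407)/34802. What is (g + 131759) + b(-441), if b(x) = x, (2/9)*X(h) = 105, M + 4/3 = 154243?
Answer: 1349991012796433/10280441196 ≈ 1.3132e+5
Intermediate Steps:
M = 462725/3 (M = -4/3 + 154243 = 462725/3 ≈ 1.5424e+5)
X(h) = 945/2 (X(h) = (9/2)*105 = 945/2)
g = -15964179895/10280441196 (g = (462725/3)/(-98466) + (945/2)/34802 = (462725/3)*(-1/98466) + (945/2)*(1/34802) = -462725/295398 + 945/69604 = -15964179895/10280441196 ≈ -1.5529)
(g + 131759) + b(-441) = (-15964179895/10280441196 + 131759) - 441 = 1354524687363869/10280441196 - 441 = 1349991012796433/10280441196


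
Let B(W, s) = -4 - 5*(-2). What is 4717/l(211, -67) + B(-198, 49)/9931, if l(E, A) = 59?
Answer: 46844881/585929 ≈ 79.950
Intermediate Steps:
B(W, s) = 6 (B(W, s) = -4 + 10 = 6)
4717/l(211, -67) + B(-198, 49)/9931 = 4717/59 + 6/9931 = 46844881/585929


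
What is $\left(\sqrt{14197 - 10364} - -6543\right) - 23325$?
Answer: $-16782 + \sqrt{3833} \approx -16720.0$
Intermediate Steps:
$\left(\sqrt{14197 - 10364} - -6543\right) - 23325 = \left(\sqrt{3833} + \left(-4330 + 10873\right)\right) - 23325 = \left(\sqrt{3833} + 6543\right) - 23325 = \left(6543 + \sqrt{3833}\right) - 23325 = -16782 + \sqrt{3833}$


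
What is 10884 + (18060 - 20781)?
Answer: 8163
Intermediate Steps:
10884 + (18060 - 20781) = 10884 - 2721 = 8163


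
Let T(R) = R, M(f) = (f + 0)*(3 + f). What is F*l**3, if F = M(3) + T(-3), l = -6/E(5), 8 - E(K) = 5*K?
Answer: 3240/4913 ≈ 0.65948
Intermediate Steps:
E(K) = 8 - 5*K
M(f) = f*(3 + f)
l = 6/17 (l = -6/(8 - 5*5) = -6/(8 - 25) = -6/(-17) = -6*(-1/17) = 6/17 ≈ 0.35294)
F = 15 (F = 3*(3 + 3) - 3 = 3*6 - 3 = 18 - 3 = 15)
F*l**3 = 15*(6/17)**3 = 15*(216/4913) = 3240/4913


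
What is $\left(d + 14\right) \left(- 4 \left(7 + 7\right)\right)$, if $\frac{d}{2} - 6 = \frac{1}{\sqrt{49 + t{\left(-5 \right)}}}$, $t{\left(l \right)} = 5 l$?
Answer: $-1456 - \frac{28 \sqrt{6}}{3} \approx -1478.9$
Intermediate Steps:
$d = 12 + \frac{\sqrt{6}}{6}$ ($d = 12 + \frac{2}{\sqrt{49 + 5 \left(-5\right)}} = 12 + \frac{2}{\sqrt{49 - 25}} = 12 + \frac{2}{\sqrt{24}} = 12 + \frac{2}{2 \sqrt{6}} = 12 + 2 \frac{\sqrt{6}}{12} = 12 + \frac{\sqrt{6}}{6} \approx 12.408$)
$\left(d + 14\right) \left(- 4 \left(7 + 7\right)\right) = \left(\left(12 + \frac{\sqrt{6}}{6}\right) + 14\right) \left(- 4 \left(7 + 7\right)\right) = \left(26 + \frac{\sqrt{6}}{6}\right) \left(\left(-4\right) 14\right) = \left(26 + \frac{\sqrt{6}}{6}\right) \left(-56\right) = -1456 - \frac{28 \sqrt{6}}{3}$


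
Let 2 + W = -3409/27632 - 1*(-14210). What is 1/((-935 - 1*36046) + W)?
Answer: -27632/629266945 ≈ -4.3911e-5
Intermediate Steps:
W = 392592047/27632 (W = -2 + (-3409/27632 - 1*(-14210)) = -2 + (-3409*1/27632 + 14210) = -2 + (-3409/27632 + 14210) = -2 + 392647311/27632 = 392592047/27632 ≈ 14208.)
1/((-935 - 1*36046) + W) = 1/((-935 - 1*36046) + 392592047/27632) = 1/((-935 - 36046) + 392592047/27632) = 1/(-36981 + 392592047/27632) = 1/(-629266945/27632) = -27632/629266945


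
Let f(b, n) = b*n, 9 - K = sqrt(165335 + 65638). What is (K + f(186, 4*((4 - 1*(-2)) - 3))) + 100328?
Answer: 102569 - sqrt(230973) ≈ 1.0209e+5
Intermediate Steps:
K = 9 - sqrt(230973) (K = 9 - sqrt(165335 + 65638) = 9 - sqrt(230973) ≈ -471.60)
(K + f(186, 4*((4 - 1*(-2)) - 3))) + 100328 = ((9 - sqrt(230973)) + 186*(4*((4 - 1*(-2)) - 3))) + 100328 = ((9 - sqrt(230973)) + 186*(4*((4 + 2) - 3))) + 100328 = ((9 - sqrt(230973)) + 186*(4*(6 - 3))) + 100328 = ((9 - sqrt(230973)) + 186*(4*3)) + 100328 = ((9 - sqrt(230973)) + 186*12) + 100328 = ((9 - sqrt(230973)) + 2232) + 100328 = (2241 - sqrt(230973)) + 100328 = 102569 - sqrt(230973)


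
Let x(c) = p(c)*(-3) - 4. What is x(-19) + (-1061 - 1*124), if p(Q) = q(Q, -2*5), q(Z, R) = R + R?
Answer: -1129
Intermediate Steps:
q(Z, R) = 2*R
p(Q) = -20 (p(Q) = 2*(-2*5) = 2*(-10) = -20)
x(c) = 56 (x(c) = -20*(-3) - 4 = 60 - 4 = 56)
x(-19) + (-1061 - 1*124) = 56 + (-1061 - 1*124) = 56 + (-1061 - 124) = 56 - 1185 = -1129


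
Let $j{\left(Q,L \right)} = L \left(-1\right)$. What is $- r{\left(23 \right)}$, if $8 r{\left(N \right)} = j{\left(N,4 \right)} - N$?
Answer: $\frac{27}{8} \approx 3.375$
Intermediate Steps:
$j{\left(Q,L \right)} = - L$
$r{\left(N \right)} = - \frac{1}{2} - \frac{N}{8}$ ($r{\left(N \right)} = \frac{\left(-1\right) 4 - N}{8} = \frac{-4 - N}{8} = - \frac{1}{2} - \frac{N}{8}$)
$- r{\left(23 \right)} = - (- \frac{1}{2} - \frac{23}{8}) = \left(-1\right) \left(- \frac{27}{8}\right) = \frac{27}{8}$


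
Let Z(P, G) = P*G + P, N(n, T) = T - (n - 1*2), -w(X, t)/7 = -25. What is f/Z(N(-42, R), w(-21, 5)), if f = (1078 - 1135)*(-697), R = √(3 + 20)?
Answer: 39729/7652 - 39729*√23/336688 ≈ 4.6261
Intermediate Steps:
R = √23 ≈ 4.7958
f = 39729 (f = -57*(-697) = 39729)
w(X, t) = 175 (w(X, t) = -7*(-25) = 175)
N(n, T) = 2 + T - n (N(n, T) = T - (n - 2) = T - (-2 + n) = T + (2 - n) = 2 + T - n)
Z(P, G) = P + G*P (Z(P, G) = G*P + P = P + G*P)
f/Z(N(-42, R), w(-21, 5)) = 39729/(((2 + √23 - 1*(-42))*(1 + 175))) = 39729/(((2 + √23 + 42)*176)) = 39729/(((44 + √23)*176)) = 39729/(7744 + 176*√23)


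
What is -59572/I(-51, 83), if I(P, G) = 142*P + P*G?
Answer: 59572/11475 ≈ 5.1915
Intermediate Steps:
I(P, G) = 142*P + G*P
-59572/I(-51, 83) = -59572*(-1/(51*(142 + 83))) = -59572/((-51*225)) = -59572/(-11475) = -59572*(-1/11475) = 59572/11475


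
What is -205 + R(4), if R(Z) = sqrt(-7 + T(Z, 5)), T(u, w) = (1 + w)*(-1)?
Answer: -205 + I*sqrt(13) ≈ -205.0 + 3.6056*I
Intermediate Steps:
T(u, w) = -1 - w
R(Z) = I*sqrt(13) (R(Z) = sqrt(-7 + (-1 - 1*5)) = sqrt(-7 + (-1 - 5)) = sqrt(-7 - 6) = sqrt(-13) = I*sqrt(13))
-205 + R(4) = -205 + I*sqrt(13)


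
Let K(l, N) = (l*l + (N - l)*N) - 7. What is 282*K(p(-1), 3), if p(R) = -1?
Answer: 1692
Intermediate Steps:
K(l, N) = -7 + l² + N*(N - l) (K(l, N) = (l² + N*(N - l)) - 7 = -7 + l² + N*(N - l))
282*K(p(-1), 3) = 282*(-7 + 3² + (-1)² - 1*3*(-1)) = 282*(-7 + 9 + 1 + 3) = 282*6 = 1692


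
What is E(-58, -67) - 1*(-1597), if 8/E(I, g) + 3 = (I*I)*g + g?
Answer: 180028209/112729 ≈ 1597.0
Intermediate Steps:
E(I, g) = 8/(-3 + g + g*I**2) (E(I, g) = 8/(-3 + ((I*I)*g + g)) = 8/(-3 + (I**2*g + g)) = 8/(-3 + (g*I**2 + g)) = 8/(-3 + (g + g*I**2)) = 8/(-3 + g + g*I**2))
E(-58, -67) - 1*(-1597) = 8/(-3 - 67 - 67*(-58)**2) - 1*(-1597) = 8/(-3 - 67 - 67*3364) + 1597 = 8/(-3 - 67 - 225388) + 1597 = 8/(-225458) + 1597 = 8*(-1/225458) + 1597 = -4/112729 + 1597 = 180028209/112729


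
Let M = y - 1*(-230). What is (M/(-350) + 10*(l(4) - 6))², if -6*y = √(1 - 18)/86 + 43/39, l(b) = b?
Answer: 21168161253497827/49609483560000 - 1691777*I*√17/7395570000 ≈ 426.7 - 0.00094318*I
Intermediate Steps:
y = -43/234 - I*√17/516 (y = -(√(1 - 18)/86 + 43/39)/6 = -(√(-17)*(1/86) + 43*(1/39))/6 = -((I*√17)*(1/86) + 43/39)/6 = -(I*√17/86 + 43/39)/6 = -(43/39 + I*√17/86)/6 = -43/234 - I*√17/516 ≈ -0.18376 - 0.0079905*I)
M = 53777/234 - I*√17/516 (M = (-43/234 - I*√17/516) - 1*(-230) = (-43/234 - I*√17/516) + 230 = 53777/234 - I*√17/516 ≈ 229.82 - 0.0079905*I)
(M/(-350) + 10*(l(4) - 6))² = ((53777/234 - I*√17/516)/(-350) + 10*(4 - 6))² = ((53777/234 - I*√17/516)*(-1/350) + 10*(-2))² = ((-53777/81900 + I*√17/180600) - 20)² = (-1691777/81900 + I*√17/180600)²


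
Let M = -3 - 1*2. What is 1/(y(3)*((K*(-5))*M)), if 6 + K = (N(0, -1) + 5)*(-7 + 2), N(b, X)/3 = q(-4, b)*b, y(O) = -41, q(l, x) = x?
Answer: 1/31775 ≈ 3.1471e-5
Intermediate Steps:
M = -5 (M = -3 - 2 = -5)
N(b, X) = 3*b² (N(b, X) = 3*(b*b) = 3*b²)
K = -31 (K = -6 + (3*0² + 5)*(-7 + 2) = -6 + (3*0 + 5)*(-5) = -6 + (0 + 5)*(-5) = -6 + 5*(-5) = -6 - 25 = -31)
1/(y(3)*((K*(-5))*M)) = 1/(-41*(-31*(-5))*(-5)) = 1/(-6355*(-5)) = 1/(-41*(-775)) = 1/31775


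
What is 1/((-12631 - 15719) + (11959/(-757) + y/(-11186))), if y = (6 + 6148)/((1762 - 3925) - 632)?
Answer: -696103135/19745520698478 ≈ -3.5254e-5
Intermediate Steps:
y = -6154/2795 (y = 6154/(-2163 - 632) = 6154/(-2795) = 6154*(-1/2795) = -6154/2795 ≈ -2.2018)
1/((-12631 - 15719) + (11959/(-757) + y/(-11186))) = 1/((-12631 - 15719) + (11959/(-757) - 6154/2795/(-11186))) = 1/(-28350 + (11959*(-1/757) - 6154/2795*(-1/11186))) = 1/(-28350 + (-11959/757 + 181/919555)) = 1/(-28350 - 10996821228/696103135) = 1/(-19745520698478/696103135) = -696103135/19745520698478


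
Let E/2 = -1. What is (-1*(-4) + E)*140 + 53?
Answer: 333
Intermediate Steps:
E = -2 (E = 2*(-1) = -2)
(-1*(-4) + E)*140 + 53 = (-1*(-4) - 2)*140 + 53 = (4 - 2)*140 + 53 = 2*140 + 53 = 280 + 53 = 333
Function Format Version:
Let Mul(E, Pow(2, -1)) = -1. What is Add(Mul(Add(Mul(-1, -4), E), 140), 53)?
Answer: 333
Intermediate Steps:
E = -2 (E = Mul(2, -1) = -2)
Add(Mul(Add(Mul(-1, -4), E), 140), 53) = Add(Mul(Add(Mul(-1, -4), -2), 140), 53) = Add(Mul(Add(4, -2), 140), 53) = Add(Mul(2, 140), 53) = Add(280, 53) = 333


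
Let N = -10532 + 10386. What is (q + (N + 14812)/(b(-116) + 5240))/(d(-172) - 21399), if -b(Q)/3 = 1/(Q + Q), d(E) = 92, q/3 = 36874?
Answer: -134484687338/25902557681 ≈ -5.1919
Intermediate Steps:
N = -146
q = 110622 (q = 3*36874 = 110622)
b(Q) = -3/(2*Q) (b(Q) = -3/(Q + Q) = -3*1/(2*Q) = -3/(2*Q))
(q + (N + 14812)/(b(-116) + 5240))/(d(-172) - 21399) = (110622 + (-146 + 14812)/(-3/2/(-116) + 5240))/(92 - 21399) = (110622 + 14666/(-3/2*(-1/116) + 5240))/(-21307) = (110622 + 14666/(3/232 + 5240))*(-1/21307) = (110622 + 14666/(1215683/232))*(-1/21307) = (110622 + 14666*(232/1215683))*(-1/21307) = (110622 + 3402512/1215683)*(-1/21307) = (134484687338/1215683)*(-1/21307) = -134484687338/25902557681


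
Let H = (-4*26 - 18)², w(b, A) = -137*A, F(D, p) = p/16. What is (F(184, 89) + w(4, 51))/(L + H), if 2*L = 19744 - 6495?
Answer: -111703/344136 ≈ -0.32459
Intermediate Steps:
F(D, p) = p/16 (F(D, p) = p*(1/16) = p/16)
L = 13249/2 (L = (19744 - 6495)/2 = (½)*13249 = 13249/2 ≈ 6624.5)
H = 14884 (H = (-104 - 18)² = (-122)² = 14884)
(F(184, 89) + w(4, 51))/(L + H) = ((1/16)*89 - 137*51)/(13249/2 + 14884) = (89/16 - 6987)/(43017/2) = -111703/16*2/43017 = -111703/344136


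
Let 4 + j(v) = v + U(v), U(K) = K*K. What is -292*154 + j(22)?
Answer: -44466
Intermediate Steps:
U(K) = K²
j(v) = -4 + v + v² (j(v) = -4 + (v + v²) = -4 + v + v²)
-292*154 + j(22) = -292*154 + (-4 + 22 + 22²) = -44968 + (-4 + 22 + 484) = -44968 + 502 = -44466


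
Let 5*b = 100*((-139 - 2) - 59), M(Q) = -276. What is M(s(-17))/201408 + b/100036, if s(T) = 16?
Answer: -17359207/419751056 ≈ -0.041356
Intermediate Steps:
b = -4000 (b = (100*((-139 - 2) - 59))/5 = (100*(-141 - 59))/5 = (100*(-200))/5 = (⅕)*(-20000) = -4000)
M(s(-17))/201408 + b/100036 = -276/201408 - 4000/100036 = -276*1/201408 - 4000*1/100036 = -23/16784 - 1000/25009 = -17359207/419751056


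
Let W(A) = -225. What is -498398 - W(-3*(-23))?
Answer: -498173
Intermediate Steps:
-498398 - W(-3*(-23)) = -498398 - 1*(-225) = -498398 + 225 = -498173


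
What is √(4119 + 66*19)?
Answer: 3*√597 ≈ 73.301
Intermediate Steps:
√(4119 + 66*19) = √(4119 + 1254) = √5373 = 3*√597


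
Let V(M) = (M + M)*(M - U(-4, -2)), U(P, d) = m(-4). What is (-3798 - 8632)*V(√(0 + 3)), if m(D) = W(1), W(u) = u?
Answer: -74580 + 24860*√3 ≈ -31521.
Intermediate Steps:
m(D) = 1
U(P, d) = 1
V(M) = 2*M*(-1 + M) (V(M) = (M + M)*(M - 1*1) = (2*M)*(M - 1) = (2*M)*(-1 + M) = 2*M*(-1 + M))
(-3798 - 8632)*V(√(0 + 3)) = (-3798 - 8632)*(2*√(0 + 3)*(-1 + √(0 + 3))) = -24860*√3*(-1 + √3)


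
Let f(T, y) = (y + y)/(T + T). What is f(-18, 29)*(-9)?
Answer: 29/2 ≈ 14.500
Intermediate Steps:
f(T, y) = y/T (f(T, y) = (2*y)/((2*T)) = (2*y)*(1/(2*T)) = y/T)
f(-18, 29)*(-9) = (29/(-18))*(-9) = (29*(-1/18))*(-9) = -29/18*(-9) = 29/2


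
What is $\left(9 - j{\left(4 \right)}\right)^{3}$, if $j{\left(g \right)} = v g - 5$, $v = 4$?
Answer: $-8$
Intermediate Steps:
$j{\left(g \right)} = -5 + 4 g$ ($j{\left(g \right)} = 4 g - 5 = -5 + 4 g$)
$\left(9 - j{\left(4 \right)}\right)^{3} = \left(9 - \left(-5 + 4 \cdot 4\right)\right)^{3} = \left(9 - \left(-5 + 16\right)\right)^{3} = \left(9 - 11\right)^{3} = \left(-2\right)^{3} = -8$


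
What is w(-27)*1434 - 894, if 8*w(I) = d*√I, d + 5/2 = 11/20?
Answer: -894 - 83889*I*√3/80 ≈ -894.0 - 1816.3*I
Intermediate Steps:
d = -39/20 (d = -5/2 + 11/20 = -39/20 ≈ -1.9500)
w(I) = -39*√I/160 (w(I) = (-39*√I/20)/8 = -39*√I/160)
w(-27)*1434 - 894 = -117*I*√3/160*1434 - 894 = -83889*I*√3/80 - 894 = -894 - 83889*I*√3/80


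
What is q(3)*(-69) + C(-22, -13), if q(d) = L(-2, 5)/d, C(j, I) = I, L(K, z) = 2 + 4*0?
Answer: -59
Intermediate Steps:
L(K, z) = 2 (L(K, z) = 2 + 0 = 2)
q(d) = 2/d
q(3)*(-69) + C(-22, -13) = (2/3)*(-69) - 13 = (2*(⅓))*(-69) - 13 = (⅔)*(-69) - 13 = -46 - 13 = -59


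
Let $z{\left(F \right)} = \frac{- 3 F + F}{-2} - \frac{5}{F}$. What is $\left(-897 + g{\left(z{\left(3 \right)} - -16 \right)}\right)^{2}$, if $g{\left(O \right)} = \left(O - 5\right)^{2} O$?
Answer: $\frac{2206086961}{729} \approx 3.0262 \cdot 10^{6}$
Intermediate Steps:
$z{\left(F \right)} = F - \frac{5}{F}$ ($z{\left(F \right)} = - 2 F \left(- \frac{1}{2}\right) - \frac{5}{F} = F - \frac{5}{F}$)
$g{\left(O \right)} = O \left(-5 + O\right)^{2}$ ($g{\left(O \right)} = \left(-5 + O\right)^{2} O = O \left(-5 + O\right)^{2}$)
$\left(-897 + g{\left(z{\left(3 \right)} - -16 \right)}\right)^{2} = \left(-897 + \left(\left(3 - \frac{5}{3}\right) - -16\right) \left(-5 + \left(\left(3 - \frac{5}{3}\right) - -16\right)\right)^{2}\right)^{2} = \left(-897 + \left(\left(3 - \frac{5}{3}\right) + 16\right) \left(-5 + \left(\left(3 - \frac{5}{3}\right) + 16\right)\right)^{2}\right)^{2} = \left(-897 + \left(\frac{4}{3} + 16\right) \left(-5 + \left(\frac{4}{3} + 16\right)\right)^{2}\right)^{2} = \left(-897 + \frac{52 \left(-5 + \frac{52}{3}\right)^{2}}{3}\right)^{2} = \left(-897 + \frac{52 \left(\frac{37}{3}\right)^{2}}{3}\right)^{2} = \left(-897 + \frac{52}{3} \cdot \frac{1369}{9}\right)^{2} = \left(-897 + \frac{71188}{27}\right)^{2} = \left(\frac{46969}{27}\right)^{2} = \frac{2206086961}{729}$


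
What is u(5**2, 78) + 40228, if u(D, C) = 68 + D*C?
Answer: 42246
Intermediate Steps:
u(D, C) = 68 + C*D
u(5**2, 78) + 40228 = (68 + 78*5**2) + 40228 = (68 + 78*25) + 40228 = (68 + 1950) + 40228 = 2018 + 40228 = 42246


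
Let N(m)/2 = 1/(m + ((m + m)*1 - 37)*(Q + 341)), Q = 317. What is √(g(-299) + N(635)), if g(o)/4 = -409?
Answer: I*√1078551286567338/811949 ≈ 40.448*I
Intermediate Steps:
g(o) = -1636 (g(o) = 4*(-409) = -1636)
N(m) = 2/(-24346 + 1317*m) (N(m) = 2/(m + ((m + m)*1 - 37)*(317 + 341)) = 2/(m + ((2*m)*1 - 37)*658) = 2/(m + (2*m - 37)*658) = 2/(m + (-37 + 2*m)*658) = 2/(m + (-24346 + 1316*m)) = 2/(-24346 + 1317*m))
√(g(-299) + N(635)) = √(-1636 + 2/(-24346 + 1317*635)) = √(-1636 + 2/(-24346 + 836295)) = √(-1636 + 2/811949) = √(-1328348562/811949) = I*√1078551286567338/811949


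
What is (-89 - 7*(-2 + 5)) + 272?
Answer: 162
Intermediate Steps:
(-89 - 7*(-2 + 5)) + 272 = (-89 - 7*3) + 272 = (-89 - 21) + 272 = -110 + 272 = 162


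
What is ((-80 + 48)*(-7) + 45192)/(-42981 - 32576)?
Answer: -45416/75557 ≈ -0.60108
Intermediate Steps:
((-80 + 48)*(-7) + 45192)/(-42981 - 32576) = (-32*(-7) + 45192)/(-75557) = (224 + 45192)*(-1/75557) = 45416*(-1/75557) = -45416/75557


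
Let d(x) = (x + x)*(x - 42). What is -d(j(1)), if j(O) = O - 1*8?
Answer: -686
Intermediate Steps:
j(O) = -8 + O (j(O) = O - 8 = -8 + O)
d(x) = 2*x*(-42 + x) (d(x) = (2*x)*(-42 + x) = 2*x*(-42 + x))
-d(j(1)) = -2*(-8 + 1)*(-42 + (-8 + 1)) = -2*(-7)*(-42 - 7) = -2*(-7)*(-49) = -1*686 = -686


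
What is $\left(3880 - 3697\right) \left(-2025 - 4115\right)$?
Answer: $-1123620$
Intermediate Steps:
$\left(3880 - 3697\right) \left(-2025 - 4115\right) = 183 \left(-6140\right) = -1123620$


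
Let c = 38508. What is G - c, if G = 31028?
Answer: -7480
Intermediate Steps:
G - c = 31028 - 1*38508 = 31028 - 38508 = -7480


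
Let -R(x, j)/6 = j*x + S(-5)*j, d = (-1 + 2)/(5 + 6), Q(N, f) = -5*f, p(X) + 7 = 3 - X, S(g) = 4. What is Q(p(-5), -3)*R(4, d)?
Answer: -720/11 ≈ -65.455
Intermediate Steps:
p(X) = -4 - X (p(X) = -7 + (3 - X) = -4 - X)
d = 1/11 ≈ 0.090909
R(x, j) = -24*j - 6*j*x (R(x, j) = -6*(j*x + 4*j) = -6*(4*j + j*x) = -24*j - 6*j*x)
Q(p(-5), -3)*R(4, d) = (-5*(-3))*(-6*1/11*(4 + 4)) = 15*(-6*1/11*8) = 15*(-48/11) = -720/11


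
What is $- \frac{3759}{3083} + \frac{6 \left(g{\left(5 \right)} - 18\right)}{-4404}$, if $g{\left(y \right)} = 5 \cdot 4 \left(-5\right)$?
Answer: $- \frac{1197656}{1131461} \approx -1.0585$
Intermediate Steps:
$g{\left(y \right)} = -100$ ($g{\left(y \right)} = 20 \left(-5\right) = -100$)
$- \frac{3759}{3083} + \frac{6 \left(g{\left(5 \right)} - 18\right)}{-4404} = - \frac{3759}{3083} + \frac{6 \left(-100 - 18\right)}{-4404} = \left(-3759\right) \frac{1}{3083} + 6 \left(-118\right) \left(- \frac{1}{4404}\right) = - \frac{3759}{3083} - - \frac{59}{367} = - \frac{3759}{3083} + \frac{59}{367} = - \frac{1197656}{1131461}$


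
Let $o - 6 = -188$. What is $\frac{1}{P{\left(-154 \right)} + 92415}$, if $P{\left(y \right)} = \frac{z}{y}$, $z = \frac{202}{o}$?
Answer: $\frac{14014}{1295103911} \approx 1.0821 \cdot 10^{-5}$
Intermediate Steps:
$o = -182$ ($o = 6 - 188 = -182$)
$z = - \frac{101}{91}$ ($z = \frac{202}{-182} = 202 \left(- \frac{1}{182}\right) = - \frac{101}{91} \approx -1.1099$)
$P{\left(y \right)} = - \frac{101}{91 y}$
$\frac{1}{P{\left(-154 \right)} + 92415} = \frac{1}{- \frac{101}{91 \left(-154\right)} + 92415} = \frac{1}{\left(- \frac{101}{91}\right) \left(- \frac{1}{154}\right) + 92415} = \frac{1}{\frac{101}{14014} + 92415} = \frac{1}{\frac{1295103911}{14014}} = \frac{14014}{1295103911}$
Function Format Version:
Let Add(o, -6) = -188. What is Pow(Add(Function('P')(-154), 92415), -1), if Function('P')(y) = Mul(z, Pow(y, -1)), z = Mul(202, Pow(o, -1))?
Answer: Rational(14014, 1295103911) ≈ 1.0821e-5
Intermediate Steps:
o = -182 (o = Add(6, -188) = -182)
z = Rational(-101, 91) (z = Mul(202, Pow(-182, -1)) = Mul(202, Rational(-1, 182)) = Rational(-101, 91) ≈ -1.1099)
Function('P')(y) = Mul(Rational(-101, 91), Pow(y, -1))
Pow(Add(Function('P')(-154), 92415), -1) = Pow(Add(Mul(Rational(-101, 91), Pow(-154, -1)), 92415), -1) = Pow(Add(Mul(Rational(-101, 91), Rational(-1, 154)), 92415), -1) = Pow(Add(Rational(101, 14014), 92415), -1) = Pow(Rational(1295103911, 14014), -1) = Rational(14014, 1295103911)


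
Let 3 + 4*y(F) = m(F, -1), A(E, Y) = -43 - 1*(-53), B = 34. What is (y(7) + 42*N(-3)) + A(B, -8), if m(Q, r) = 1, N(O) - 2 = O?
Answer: -65/2 ≈ -32.500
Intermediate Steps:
N(O) = 2 + O
A(E, Y) = 10 (A(E, Y) = -43 + 53 = 10)
y(F) = -½ (y(F) = -¾ + (¼)*1 = -¾ + ¼ = -½)
(y(7) + 42*N(-3)) + A(B, -8) = (-½ + 42*(2 - 3)) + 10 = (-½ + 42*(-1)) + 10 = (-½ - 42) + 10 = -85/2 + 10 = -65/2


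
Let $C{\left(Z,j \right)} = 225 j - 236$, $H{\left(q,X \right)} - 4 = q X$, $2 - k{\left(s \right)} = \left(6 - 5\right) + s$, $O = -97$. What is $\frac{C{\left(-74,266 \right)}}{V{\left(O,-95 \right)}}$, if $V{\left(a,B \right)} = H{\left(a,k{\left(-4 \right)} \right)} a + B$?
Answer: $\frac{29807}{23281} \approx 1.2803$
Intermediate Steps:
$k{\left(s \right)} = 1 - s$ ($k{\left(s \right)} = 2 - \left(\left(6 - 5\right) + s\right) = 2 - \left(1 + s\right) = 1 - s$)
$H{\left(q,X \right)} = 4 + X q$ ($H{\left(q,X \right)} = 4 + q X = 4 + X q$)
$C{\left(Z,j \right)} = -236 + 225 j$
$V{\left(a,B \right)} = B + a \left(4 + 5 a\right)$ ($V{\left(a,B \right)} = \left(4 + \left(1 - -4\right) a\right) a + B = \left(4 + \left(1 + 4\right) a\right) a + B = \left(4 + 5 a\right) a + B = a \left(4 + 5 a\right) + B = B + a \left(4 + 5 a\right)$)
$\frac{C{\left(-74,266 \right)}}{V{\left(O,-95 \right)}} = \frac{-236 + 225 \cdot 266}{-95 - 97 \left(4 + 5 \left(-97\right)\right)} = \frac{-236 + 59850}{-95 - 97 \left(4 - 485\right)} = \frac{59614}{-95 - -46657} = \frac{59614}{-95 + 46657} = \frac{59614}{46562} = 59614 \cdot \frac{1}{46562} = \frac{29807}{23281}$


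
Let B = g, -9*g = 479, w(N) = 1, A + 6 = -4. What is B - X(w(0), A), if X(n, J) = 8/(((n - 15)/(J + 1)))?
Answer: -3677/63 ≈ -58.365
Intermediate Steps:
A = -10 (A = -6 - 4 = -10)
g = -479/9 (g = -1/9*479 = -479/9 ≈ -53.222)
X(n, J) = 8*(1 + J)/(-15 + n) (X(n, J) = 8/(((-15 + n)/(1 + J))) = 8*((1 + J)/(-15 + n)) = 8*(1 + J)/(-15 + n))
B = -479/9 ≈ -53.222
B - X(w(0), A) = -479/9 - 8*(1 - 10)/(-15 + 1) = -479/9 - 8*(-9)/(-14) = -479/9 - 8*(-1)*(-9)/14 = -479/9 - 1*36/7 = -479/9 - 36/7 = -3677/63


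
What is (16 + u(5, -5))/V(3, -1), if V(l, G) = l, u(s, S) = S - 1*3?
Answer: 8/3 ≈ 2.6667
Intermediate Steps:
u(s, S) = -3 + S (u(s, S) = S - 3 = -3 + S)
(16 + u(5, -5))/V(3, -1) = (16 + (-3 - 5))/3 = (16 - 8)/3 = (⅓)*8 = 8/3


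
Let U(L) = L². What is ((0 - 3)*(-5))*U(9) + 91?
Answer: 1306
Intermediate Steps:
((0 - 3)*(-5))*U(9) + 91 = ((0 - 3)*(-5))*9² + 91 = -3*(-5)*81 + 91 = 15*81 + 91 = 1215 + 91 = 1306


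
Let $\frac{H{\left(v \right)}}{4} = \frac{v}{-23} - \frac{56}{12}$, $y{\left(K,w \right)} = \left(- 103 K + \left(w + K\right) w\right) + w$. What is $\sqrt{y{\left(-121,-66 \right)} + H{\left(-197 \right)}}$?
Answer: $\frac{\sqrt{117856623}}{69} \approx 157.34$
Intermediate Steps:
$y{\left(K,w \right)} = w - 103 K + w \left(K + w\right)$ ($y{\left(K,w \right)} = \left(- 103 K + \left(K + w\right) w\right) + w = \left(- 103 K + w \left(K + w\right)\right) + w = w - 103 K + w \left(K + w\right)$)
$H{\left(v \right)} = - \frac{56}{3} - \frac{4 v}{23}$ ($H{\left(v \right)} = 4 \left(\frac{v}{-23} - \frac{56}{12}\right) = 4 \left(v \left(- \frac{1}{23}\right) - \frac{14}{3}\right) = 4 \left(- \frac{v}{23} - \frac{14}{3}\right) = 4 \left(- \frac{14}{3} - \frac{v}{23}\right) = - \frac{56}{3} - \frac{4 v}{23}$)
$\sqrt{y{\left(-121,-66 \right)} + H{\left(-197 \right)}} = \sqrt{\left(-66 + \left(-66\right)^{2} - -12463 - -7986\right) - - \frac{1076}{69}} = \sqrt{\left(-66 + 4356 + 12463 + 7986\right) + \left(- \frac{56}{3} + \frac{788}{23}\right)} = \sqrt{24739 + \frac{1076}{69}} = \sqrt{\frac{1708067}{69}} = \frac{\sqrt{117856623}}{69}$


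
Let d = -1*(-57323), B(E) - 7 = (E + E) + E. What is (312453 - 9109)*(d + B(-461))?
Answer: 16971186768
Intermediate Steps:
B(E) = 7 + 3*E (B(E) = 7 + ((E + E) + E) = 7 + (2*E + E) = 7 + 3*E)
d = 57323
(312453 - 9109)*(d + B(-461)) = (312453 - 9109)*(57323 + (7 + 3*(-461))) = 303344*(57323 + (7 - 1383)) = 303344*(57323 - 1376) = 303344*55947 = 16971186768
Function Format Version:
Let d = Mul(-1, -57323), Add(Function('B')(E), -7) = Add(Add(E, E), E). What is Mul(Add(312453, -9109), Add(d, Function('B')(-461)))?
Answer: 16971186768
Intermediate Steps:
Function('B')(E) = Add(7, Mul(3, E)) (Function('B')(E) = Add(7, Add(Add(E, E), E)) = Add(7, Add(Mul(2, E), E)) = Add(7, Mul(3, E)))
d = 57323
Mul(Add(312453, -9109), Add(d, Function('B')(-461))) = Mul(Add(312453, -9109), Add(57323, Add(7, Mul(3, -461)))) = Mul(303344, Add(57323, Add(7, -1383))) = Mul(303344, Add(57323, -1376)) = Mul(303344, 55947) = 16971186768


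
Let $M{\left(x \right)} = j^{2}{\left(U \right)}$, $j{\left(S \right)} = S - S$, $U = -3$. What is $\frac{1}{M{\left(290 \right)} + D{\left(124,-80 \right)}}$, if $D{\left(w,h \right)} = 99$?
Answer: $\frac{1}{99} \approx 0.010101$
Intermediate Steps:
$j{\left(S \right)} = 0$
$M{\left(x \right)} = 0$ ($M{\left(x \right)} = 0^{2} = 0$)
$\frac{1}{M{\left(290 \right)} + D{\left(124,-80 \right)}} = \frac{1}{0 + 99} = \frac{1}{99}$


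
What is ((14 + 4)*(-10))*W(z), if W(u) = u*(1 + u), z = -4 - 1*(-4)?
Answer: 0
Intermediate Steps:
z = 0 (z = -4 + 4 = 0)
((14 + 4)*(-10))*W(z) = ((14 + 4)*(-10))*(0*(1 + 0)) = (18*(-10))*(0*1) = -180*0 = 0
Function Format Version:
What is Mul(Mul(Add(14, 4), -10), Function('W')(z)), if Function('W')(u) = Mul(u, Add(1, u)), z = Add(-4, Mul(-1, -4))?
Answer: 0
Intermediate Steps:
z = 0 (z = Add(-4, 4) = 0)
Mul(Mul(Add(14, 4), -10), Function('W')(z)) = Mul(Mul(Add(14, 4), -10), Mul(0, Add(1, 0))) = Mul(Mul(18, -10), Mul(0, 1)) = Mul(-180, 0) = 0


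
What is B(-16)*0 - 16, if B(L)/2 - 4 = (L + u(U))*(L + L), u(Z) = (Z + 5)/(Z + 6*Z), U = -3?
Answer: -16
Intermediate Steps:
u(Z) = (5 + Z)/(7*Z) (u(Z) = (5 + Z)/((7*Z)) = (5 + Z)*(1/(7*Z)) = (5 + Z)/(7*Z))
B(L) = 8 + 4*L*(-2/21 + L) (B(L) = 8 + 2*((L + (⅐)*(5 - 3)/(-3))*(L + L)) = 8 + 2*((L + (⅐)*(-⅓)*2)*(2*L)) = 8 + 2*((L - 2/21)*(2*L)) = 8 + 2*((-2/21 + L)*(2*L)) = 8 + 2*(2*L*(-2/21 + L)) = 8 + 4*L*(-2/21 + L))
B(-16)*0 - 16 = (8 + 4*(-16)² - 8/21*(-16))*0 - 16 = (8 + 4*256 + 128/21)*0 - 16 = (8 + 1024 + 128/21)*0 - 16 = (21800/21)*0 - 16 = 0 - 16 = -16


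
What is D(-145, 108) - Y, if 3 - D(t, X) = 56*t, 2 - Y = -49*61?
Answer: 5132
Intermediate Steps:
Y = 2991 (Y = 2 - (-49)*61 = 2 - 1*(-2989) = 2 + 2989 = 2991)
D(t, X) = 3 - 56*t
D(-145, 108) - Y = (3 - 56*(-145)) - 1*2991 = (3 + 8120) - 2991 = 8123 - 2991 = 5132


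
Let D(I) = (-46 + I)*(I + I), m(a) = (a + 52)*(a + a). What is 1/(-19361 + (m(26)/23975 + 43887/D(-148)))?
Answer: -1376740400/26653785781831 ≈ -5.1653e-5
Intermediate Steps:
m(a) = 2*a*(52 + a) (m(a) = (52 + a)*(2*a) = 2*a*(52 + a))
D(I) = 2*I*(-46 + I) (D(I) = (-46 + I)*(2*I) = 2*I*(-46 + I))
1/(-19361 + (m(26)/23975 + 43887/D(-148))) = 1/(-19361 + ((2*26*(52 + 26))/23975 + 43887/((2*(-148)*(-46 - 148))))) = 1/(-19361 + ((2*26*78)*(1/23975) + 43887/((2*(-148)*(-194))))) = 1/(-19361 + (4056*(1/23975) + 43887/57424)) = 1/(-19361 + (4056/23975 + 43887*(1/57424))) = 1/(-19361 + (4056/23975 + 43887/57424)) = 1/(-19361 + 1285102569/1376740400) = 1/(-26653785781831/1376740400) = -1376740400/26653785781831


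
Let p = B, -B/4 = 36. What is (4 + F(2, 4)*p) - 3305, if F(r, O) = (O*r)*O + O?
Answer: -8485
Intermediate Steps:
B = -144 (B = -4*36 = -144)
F(r, O) = O + r*O**2 (F(r, O) = r*O**2 + O = O + r*O**2)
p = -144
(4 + F(2, 4)*p) - 3305 = (4 + (4*(1 + 4*2))*(-144)) - 3305 = (4 + (4*(1 + 8))*(-144)) - 3305 = (4 + (4*9)*(-144)) - 3305 = (4 + 36*(-144)) - 3305 = (4 - 5184) - 3305 = -5180 - 3305 = -8485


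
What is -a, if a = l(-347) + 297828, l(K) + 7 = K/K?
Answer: -297822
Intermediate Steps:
l(K) = -6 (l(K) = -7 + K/K = -7 + 1 = -6)
a = 297822 (a = -6 + 297828 = 297822)
-a = -1*297822 = -297822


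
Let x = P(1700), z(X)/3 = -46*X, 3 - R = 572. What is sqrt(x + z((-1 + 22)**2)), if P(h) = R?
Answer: I*sqrt(61427) ≈ 247.84*I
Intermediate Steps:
R = -569 (R = 3 - 1*572 = 3 - 572 = -569)
z(X) = -138*X (z(X) = 3*(-46*X) = -138*X)
P(h) = -569
x = -569
sqrt(x + z((-1 + 22)**2)) = sqrt(-569 - 138*(-1 + 22)**2) = sqrt(-569 - 138*21**2) = sqrt(-569 - 138*441) = sqrt(-569 - 60858) = sqrt(-61427) = I*sqrt(61427)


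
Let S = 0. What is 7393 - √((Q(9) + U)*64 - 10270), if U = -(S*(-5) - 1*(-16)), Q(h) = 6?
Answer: 7393 - I*√10910 ≈ 7393.0 - 104.45*I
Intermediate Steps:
U = -16 (U = -(0*(-5) - 1*(-16)) = -(0 + 16) = -1*16 = -16)
7393 - √((Q(9) + U)*64 - 10270) = 7393 - √((6 - 16)*64 - 10270) = 7393 - √(-10*64 - 10270) = 7393 - √(-640 - 10270) = 7393 - √(-10910) = 7393 - I*√10910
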